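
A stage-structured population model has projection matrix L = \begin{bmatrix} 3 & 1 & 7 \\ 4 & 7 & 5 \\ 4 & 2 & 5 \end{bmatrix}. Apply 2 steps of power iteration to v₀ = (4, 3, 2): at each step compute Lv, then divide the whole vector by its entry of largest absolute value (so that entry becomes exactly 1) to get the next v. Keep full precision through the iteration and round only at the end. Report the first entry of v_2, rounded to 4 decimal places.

Lv0 = (29.00000, 47.00000, 32.00000); divide by 47.00000 → v1 = (0.61702, 1.00000, 0.68085)
Lv1 = (7.61702, 12.87234, 7.87234); divide by 12.87234 → v2 = (0.59174, 1.00000, 0.61157)
Requested entry of v2: 358/605 = 0.5917

0.5917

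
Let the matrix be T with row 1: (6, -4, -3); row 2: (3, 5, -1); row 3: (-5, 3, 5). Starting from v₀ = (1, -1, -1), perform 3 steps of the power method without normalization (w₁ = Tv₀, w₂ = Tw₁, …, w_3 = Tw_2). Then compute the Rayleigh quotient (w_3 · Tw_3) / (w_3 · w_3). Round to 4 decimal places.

w1 = Tv₀ = (13, -1, -13)
w2 = Tw1 = (121, 47, -133)
w3 = Tw2 = (937, 731, -1129)
Tw3 = (6085, 7595, -8137)
w3·Tw3 = 937·6085 + 731·7595 + (-1129)·(-8137) = 20440263; w3·w3 = 937·937 + 731·731 + (-1129)·(-1129) = 2686971
λ ≈ 20440263/2686971 = 7.6072

7.6072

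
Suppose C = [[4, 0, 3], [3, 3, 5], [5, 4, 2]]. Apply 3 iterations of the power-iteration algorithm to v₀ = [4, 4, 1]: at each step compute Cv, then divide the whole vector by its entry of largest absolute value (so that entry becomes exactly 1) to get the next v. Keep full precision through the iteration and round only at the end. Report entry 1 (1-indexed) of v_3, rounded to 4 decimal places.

Cv0 = (19.00000, 29.00000, 38.00000); divide by 38.00000 → v1 = (0.50000, 0.76316, 1.00000)
Cv1 = (5.00000, 8.78947, 7.55263); divide by 8.78947 → v2 = (0.56886, 1.00000, 0.85928)
Cv2 = (4.85329, 9.00299, 8.56287); divide by 9.00299 → v3 = (0.53908, 1.00000, 0.95111)
Requested entry of v3: 1621/3007 = 0.5391

0.5391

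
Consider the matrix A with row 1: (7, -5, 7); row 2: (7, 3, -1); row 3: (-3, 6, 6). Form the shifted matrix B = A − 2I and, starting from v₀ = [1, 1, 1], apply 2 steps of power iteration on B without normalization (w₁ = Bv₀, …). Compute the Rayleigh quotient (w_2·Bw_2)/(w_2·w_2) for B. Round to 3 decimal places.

μ ≈ 7.000

B = A − 2I has rows (5, -5, 7); (7, 1, -1); (-3, 6, 4)
w1 = Bv₀ = (5·1 + (-5)·1 + 7·1; 7·1 + 1·1 + (-1)·1; (-3)·1 + 6·1 + 4·1) = (7, 7, 7)
w2 = Bw1 = (5·7 + (-5)·7 + 7·7; 7·7 + 1·7 + (-1)·7; (-3)·7 + 6·7 + 4·7) = (49, 49, 49)
Bw2 = (343, 343, 343)
w2·Bw2 = 50421; w2·w2 = 7203; μ ≈ 50421/7203 = 7.000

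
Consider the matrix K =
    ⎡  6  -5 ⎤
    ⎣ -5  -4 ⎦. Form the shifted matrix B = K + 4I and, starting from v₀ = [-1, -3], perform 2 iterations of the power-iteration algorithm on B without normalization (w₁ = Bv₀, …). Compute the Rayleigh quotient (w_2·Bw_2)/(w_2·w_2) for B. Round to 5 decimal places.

B = K + 4I has rows (10, -5); (-5, 0)
w1 = Bv₀ = (5, 5)
w2 = Bw1 = (25, -25)
Bw2 = (375, -125)
w2·Bw2 = 12500; w2·w2 = 1250; μ ≈ 12500/1250 = 10.00000

10.00000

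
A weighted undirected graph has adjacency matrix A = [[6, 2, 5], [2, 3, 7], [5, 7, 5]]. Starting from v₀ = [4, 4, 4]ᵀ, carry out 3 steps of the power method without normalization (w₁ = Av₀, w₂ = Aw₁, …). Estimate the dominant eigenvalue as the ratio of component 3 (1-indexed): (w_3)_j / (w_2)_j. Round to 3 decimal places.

λ ≈ 14.410

w1 = Av₀ = (52, 48, 68)
w2 = Aw1 = (748, 724, 936)
w3 = Aw2 = (10616, 10220, 13488)
Ratio at component: 13488 / 936 = 14.410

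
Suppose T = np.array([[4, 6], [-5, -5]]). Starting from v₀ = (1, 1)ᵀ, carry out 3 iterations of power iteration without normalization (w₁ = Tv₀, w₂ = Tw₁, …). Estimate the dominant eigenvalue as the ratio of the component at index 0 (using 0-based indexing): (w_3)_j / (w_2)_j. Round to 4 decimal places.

w1 = Tv₀ = (4·1 + 6·1; (-5)·1 + (-5)·1) = (10, -10)
w2 = Tw1 = (4·10 + 6·(-10); (-5)·10 + (-5)·(-10)) = (-20, 0)
w3 = Tw2 = (-80, 100)
Ratio at component: -80 / -20 = 4.0000

λ ≈ 4.0000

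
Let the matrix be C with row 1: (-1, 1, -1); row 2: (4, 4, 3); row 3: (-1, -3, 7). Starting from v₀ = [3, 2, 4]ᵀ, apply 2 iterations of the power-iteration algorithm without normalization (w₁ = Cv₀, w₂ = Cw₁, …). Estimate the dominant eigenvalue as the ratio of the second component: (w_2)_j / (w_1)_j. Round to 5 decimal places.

w1 = Cv₀ = ((-1)·3 + 1·2 + (-1)·4; 4·3 + 4·2 + 3·4; (-1)·3 + (-3)·2 + 7·4) = (-5, 32, 19)
w2 = Cw1 = ((-1)·(-5) + 1·32 + (-1)·19; 4·(-5) + 4·32 + 3·19; (-1)·(-5) + (-3)·32 + 7·19) = (18, 165, 42)
Ratio at component: 165 / 32 = 5.15625

5.15625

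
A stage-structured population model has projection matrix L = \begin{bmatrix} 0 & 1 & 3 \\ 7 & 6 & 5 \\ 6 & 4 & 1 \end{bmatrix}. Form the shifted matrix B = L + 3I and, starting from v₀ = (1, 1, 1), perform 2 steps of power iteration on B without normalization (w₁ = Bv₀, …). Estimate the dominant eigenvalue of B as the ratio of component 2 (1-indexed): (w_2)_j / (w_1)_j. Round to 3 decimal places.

μ ≈ 14.667

B = L + 3I has rows (3, 1, 3); (7, 9, 5); (6, 4, 4)
w1 = Bv₀ = (7, 21, 14)
w2 = Bw1 = (84, 308, 182)
Ratio: 308/21 = 14.667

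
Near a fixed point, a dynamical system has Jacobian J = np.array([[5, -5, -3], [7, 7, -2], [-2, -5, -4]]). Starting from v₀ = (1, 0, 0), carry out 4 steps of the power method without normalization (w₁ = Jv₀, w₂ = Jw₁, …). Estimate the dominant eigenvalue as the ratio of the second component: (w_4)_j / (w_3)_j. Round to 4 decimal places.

4.1677

w1 = Jv₀ = (5, 7, -2)
w2 = Jw1 = (-4, 88, -37)
w3 = Jw2 = (-349, 662, -284)
w4 = Jw3 = (-4203, 2759, -1476)
Ratio at component: 2759 / 662 = 4.1677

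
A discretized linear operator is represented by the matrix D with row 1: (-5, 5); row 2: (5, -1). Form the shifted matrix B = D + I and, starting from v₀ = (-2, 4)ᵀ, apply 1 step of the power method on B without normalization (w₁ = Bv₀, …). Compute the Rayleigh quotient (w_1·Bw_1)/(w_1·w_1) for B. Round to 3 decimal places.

B = D + I has rows (-4, 5); (5, 0)
w1 = Bv₀ = ((-4)·(-2) + 5·4; 5·(-2) + 0·4) = (28, -10)
Bw1 = (-162, 140)
w1·Bw1 = -5936; w1·w1 = 884; μ ≈ -5936/884 = -6.715

μ ≈ -6.715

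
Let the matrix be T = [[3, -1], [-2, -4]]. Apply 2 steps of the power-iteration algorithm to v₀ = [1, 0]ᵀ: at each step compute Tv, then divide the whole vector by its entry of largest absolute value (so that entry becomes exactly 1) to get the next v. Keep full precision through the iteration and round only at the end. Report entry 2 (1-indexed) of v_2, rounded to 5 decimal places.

Tv0 = (3.000000, -2.000000); divide by 3.000000 → v1 = (1.000000, -0.666667)
Tv1 = (3.666667, 0.666667); divide by 3.666667 → v2 = (1.000000, 0.181818)
Requested entry of v2: 2/11 = 0.18182

0.18182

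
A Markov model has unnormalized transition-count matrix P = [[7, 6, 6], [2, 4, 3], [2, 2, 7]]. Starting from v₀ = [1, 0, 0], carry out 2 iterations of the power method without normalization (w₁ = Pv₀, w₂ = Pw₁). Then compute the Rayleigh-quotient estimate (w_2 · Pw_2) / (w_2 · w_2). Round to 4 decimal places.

w1 = Pv₀ = (7, 2, 2)
w2 = Pw1 = (73, 28, 32)
Pw2 = (871, 354, 426)
w2·Pw2 = 73·871 + 28·354 + 32·426 = 87127; w2·w2 = 73·73 + 28·28 + 32·32 = 7137
λ ≈ 87127/7137 = 12.2078

λ ≈ 12.2078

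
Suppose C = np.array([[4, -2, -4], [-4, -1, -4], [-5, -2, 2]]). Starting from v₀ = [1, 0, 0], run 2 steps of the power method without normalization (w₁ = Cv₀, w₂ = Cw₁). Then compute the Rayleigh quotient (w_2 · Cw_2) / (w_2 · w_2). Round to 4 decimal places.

λ ≈ 6.5636

w1 = Cv₀ = (4·1 + (-2)·0 + (-4)·0; (-4)·1 + (-1)·0 + (-4)·0; (-5)·1 + (-2)·0 + 2·0) = (4, -4, -5)
w2 = Cw1 = (4·4 + (-2)·(-4) + (-4)·(-5); (-4)·4 + (-1)·(-4) + (-4)·(-5); (-5)·4 + (-2)·(-4) + 2·(-5)) = (44, 8, -22)
Cw2 = (248, -96, -280)
w2·Cw2 = 44·248 + 8·(-96) + (-22)·(-280) = 16304; w2·w2 = 44·44 + 8·8 + (-22)·(-22) = 2484
λ ≈ 16304/2484 = 6.5636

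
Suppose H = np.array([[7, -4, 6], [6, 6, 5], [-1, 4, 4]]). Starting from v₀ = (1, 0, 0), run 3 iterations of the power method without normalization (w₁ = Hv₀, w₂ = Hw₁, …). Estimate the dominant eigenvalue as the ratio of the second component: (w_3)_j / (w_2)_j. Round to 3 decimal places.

w1 = Hv₀ = (7·1 + (-4)·0 + 6·0; 6·1 + 6·0 + 5·0; (-1)·1 + 4·0 + 4·0) = (7, 6, -1)
w2 = Hw1 = (7·7 + (-4)·6 + 6·(-1); 6·7 + 6·6 + 5·(-1); (-1)·7 + 4·6 + 4·(-1)) = (19, 73, 13)
w3 = Hw2 = (-81, 617, 325)
Ratio at component: 617 / 73 = 8.452

λ ≈ 8.452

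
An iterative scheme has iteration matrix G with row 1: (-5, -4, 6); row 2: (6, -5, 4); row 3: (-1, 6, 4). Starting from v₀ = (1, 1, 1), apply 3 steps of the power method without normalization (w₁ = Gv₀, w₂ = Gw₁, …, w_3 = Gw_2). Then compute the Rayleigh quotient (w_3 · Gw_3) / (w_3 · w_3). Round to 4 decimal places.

w1 = Gv₀ = ((-5)·1 + (-4)·1 + 6·1; 6·1 + (-5)·1 + 4·1; (-1)·1 + 6·1 + 4·1) = (-3, 5, 9)
w2 = Gw1 = ((-5)·(-3) + (-4)·5 + 6·9; 6·(-3) + (-5)·5 + 4·9; (-1)·(-3) + 6·5 + 4·9) = (49, -7, 69)
w3 = Gw2 = (197, 605, 185)
Gw3 = (-2295, -1103, 4173)
w3·Gw3 = 197·(-2295) + 605·(-1103) + 185·4173 = -347425; w3·w3 = 197·197 + 605·605 + 185·185 = 439059
λ ≈ -347425/439059 = -0.7913

-0.7913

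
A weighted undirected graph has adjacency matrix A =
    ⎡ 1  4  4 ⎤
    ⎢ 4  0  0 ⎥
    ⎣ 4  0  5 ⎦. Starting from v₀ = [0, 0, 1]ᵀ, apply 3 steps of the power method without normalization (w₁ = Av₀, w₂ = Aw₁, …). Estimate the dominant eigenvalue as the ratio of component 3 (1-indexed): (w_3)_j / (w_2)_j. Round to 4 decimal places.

w1 = Av₀ = (1·0 + 4·0 + 4·1; 4·0 + 0·0 + 0·1; 4·0 + 0·0 + 5·1) = (4, 0, 5)
w2 = Aw1 = (1·4 + 4·0 + 4·5; 4·4 + 0·0 + 0·5; 4·4 + 0·0 + 5·5) = (24, 16, 41)
w3 = Aw2 = (252, 96, 301)
Ratio at component: 301 / 41 = 7.3415

λ ≈ 7.3415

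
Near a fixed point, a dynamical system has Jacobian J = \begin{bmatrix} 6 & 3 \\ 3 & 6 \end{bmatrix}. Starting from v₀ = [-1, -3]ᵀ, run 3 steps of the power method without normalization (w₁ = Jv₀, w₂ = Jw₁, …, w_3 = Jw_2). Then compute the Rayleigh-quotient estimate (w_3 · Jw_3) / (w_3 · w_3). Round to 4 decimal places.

w1 = Jv₀ = (6·(-1) + 3·(-3); 3·(-1) + 6·(-3)) = (-15, -21)
w2 = Jw1 = (6·(-15) + 3·(-21); 3·(-15) + 6·(-21)) = (-153, -171)
w3 = Jw2 = (-1431, -1485)
Jw3 = (-13041, -13203)
w3·Jw3 = (-1431)·(-13041) + (-1485)·(-13203) = 38268126; w3·w3 = (-1431)·(-1431) + (-1485)·(-1485) = 4252986
λ ≈ 38268126/4252986 = 8.9979

8.9979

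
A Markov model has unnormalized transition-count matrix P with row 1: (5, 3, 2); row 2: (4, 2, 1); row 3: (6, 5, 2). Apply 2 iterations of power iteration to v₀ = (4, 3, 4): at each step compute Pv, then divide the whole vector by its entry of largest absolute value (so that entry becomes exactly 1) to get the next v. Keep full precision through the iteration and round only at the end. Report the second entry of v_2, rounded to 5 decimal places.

Pv0 = (37.000000, 26.000000, 47.000000); divide by 47.000000 → v1 = (0.787234, 0.553191, 1.000000)
Pv1 = (7.595745, 5.255319, 9.489362); divide by 9.489362 → v2 = (0.800448, 0.553812, 1.000000)
Requested entry of v2: 247/446 = 0.55381

0.55381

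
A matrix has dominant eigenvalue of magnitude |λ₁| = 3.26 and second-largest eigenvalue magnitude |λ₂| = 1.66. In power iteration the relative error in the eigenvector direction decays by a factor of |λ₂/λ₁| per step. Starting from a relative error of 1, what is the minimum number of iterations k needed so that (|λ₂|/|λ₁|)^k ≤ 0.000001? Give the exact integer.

21

|λ₂/λ₁| = 1.66/3.26 = 0.50920
Need k ≥ ln(0.000001) / ln(0.50920) = -13.8155 / -0.6749 ≈ 20.470
Smallest integer k satisfying the bound: 21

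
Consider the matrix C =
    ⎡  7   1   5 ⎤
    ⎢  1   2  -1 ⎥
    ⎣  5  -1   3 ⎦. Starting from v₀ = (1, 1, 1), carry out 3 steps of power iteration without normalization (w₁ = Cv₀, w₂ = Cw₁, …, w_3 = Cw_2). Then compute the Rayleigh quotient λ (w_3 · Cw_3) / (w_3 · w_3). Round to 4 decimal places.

w1 = Cv₀ = (7·1 + 1·1 + 5·1; 1·1 + 2·1 + (-1)·1; 5·1 + (-1)·1 + 3·1) = (13, 2, 7)
w2 = Cw1 = (7·13 + 1·2 + 5·7; 1·13 + 2·2 + (-1)·7; 5·13 + (-1)·2 + 3·7) = (128, 10, 84)
w3 = Cw2 = (1326, 64, 882)
Cw3 = (13756, 572, 9212)
w3·Cw3 = 1326·13756 + 64·572 + 882·9212 = 26402048; w3·w3 = 1326·1326 + 64·64 + 882·882 = 2540296
λ ≈ 26402048/2540296 = 10.3933

10.3933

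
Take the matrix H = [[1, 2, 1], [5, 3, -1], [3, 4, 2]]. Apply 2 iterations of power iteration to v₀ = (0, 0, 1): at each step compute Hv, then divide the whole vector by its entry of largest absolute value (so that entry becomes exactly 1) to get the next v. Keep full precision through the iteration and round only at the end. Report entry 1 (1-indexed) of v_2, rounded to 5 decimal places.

0.33333

Hv0 = (1.000000, -1.000000, 2.000000); divide by 2.000000 → v1 = (0.500000, -0.500000, 1.000000)
Hv1 = (0.500000, 0.000000, 1.500000); divide by 1.500000 → v2 = (0.333333, 0.000000, 1.000000)
Requested entry of v2: 1/3 = 0.33333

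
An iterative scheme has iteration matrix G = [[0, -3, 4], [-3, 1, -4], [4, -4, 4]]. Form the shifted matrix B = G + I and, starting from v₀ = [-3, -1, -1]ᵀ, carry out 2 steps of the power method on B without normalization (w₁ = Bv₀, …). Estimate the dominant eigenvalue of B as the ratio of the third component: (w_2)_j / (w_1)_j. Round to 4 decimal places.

B = G + I has rows (1, -3, 4); (-3, 2, -4); (4, -4, 5)
w1 = Bv₀ = (-4, 11, -13)
w2 = Bw1 = (-89, 86, -125)
Ratio: -125/-13 = 9.6154

9.6154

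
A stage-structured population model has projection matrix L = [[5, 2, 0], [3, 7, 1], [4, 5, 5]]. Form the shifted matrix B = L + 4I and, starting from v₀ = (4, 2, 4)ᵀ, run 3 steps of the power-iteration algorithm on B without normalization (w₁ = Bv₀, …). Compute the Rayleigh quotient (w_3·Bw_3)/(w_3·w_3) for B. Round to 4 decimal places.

13.9086

B = L + 4I has rows (9, 2, 0); (3, 11, 1); (4, 5, 9)
w1 = Bv₀ = (40, 38, 62)
w2 = Bw1 = (436, 600, 908)
w3 = Bw2 = (5124, 8816, 12916)
Bw3 = (63748, 125264, 180820)
w3·Bw3 = 3766443296; w3·w3 = 270800288; μ ≈ 3766443296/270800288 = 13.9086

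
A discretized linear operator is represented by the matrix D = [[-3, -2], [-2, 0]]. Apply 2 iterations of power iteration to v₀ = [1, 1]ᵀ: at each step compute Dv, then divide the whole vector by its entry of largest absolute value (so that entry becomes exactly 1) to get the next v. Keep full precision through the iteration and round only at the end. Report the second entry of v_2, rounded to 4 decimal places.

0.5263

Dv0 = (-5.00000, -2.00000); divide by -5.00000 → v1 = (1.00000, 0.40000)
Dv1 = (-3.80000, -2.00000); divide by -3.80000 → v2 = (1.00000, 0.52632)
Requested entry of v2: 10/19 = 0.5263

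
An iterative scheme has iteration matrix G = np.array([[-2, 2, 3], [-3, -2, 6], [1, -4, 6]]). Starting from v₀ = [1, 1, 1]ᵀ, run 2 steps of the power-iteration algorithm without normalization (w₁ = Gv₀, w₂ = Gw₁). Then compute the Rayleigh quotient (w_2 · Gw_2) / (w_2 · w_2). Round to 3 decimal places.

λ ≈ 5.865

w1 = Gv₀ = ((-2)·1 + 2·1 + 3·1; (-3)·1 + (-2)·1 + 6·1; 1·1 + (-4)·1 + 6·1) = (3, 1, 3)
w2 = Gw1 = ((-2)·3 + 2·1 + 3·3; (-3)·3 + (-2)·1 + 6·3; 1·3 + (-4)·1 + 6·3) = (5, 7, 17)
Gw2 = (55, 73, 79)
w2·Gw2 = 5·55 + 7·73 + 17·79 = 2129; w2·w2 = 5·5 + 7·7 + 17·17 = 363
λ ≈ 2129/363 = 5.865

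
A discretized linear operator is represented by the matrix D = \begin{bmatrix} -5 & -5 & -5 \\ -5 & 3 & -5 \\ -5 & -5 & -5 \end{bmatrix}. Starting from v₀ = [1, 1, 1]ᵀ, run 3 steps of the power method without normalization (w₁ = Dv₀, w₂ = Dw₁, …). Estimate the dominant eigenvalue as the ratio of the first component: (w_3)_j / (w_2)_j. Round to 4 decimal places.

w1 = Dv₀ = ((-5)·1 + (-5)·1 + (-5)·1; (-5)·1 + 3·1 + (-5)·1; (-5)·1 + (-5)·1 + (-5)·1) = (-15, -7, -15)
w2 = Dw1 = ((-5)·(-15) + (-5)·(-7) + (-5)·(-15); (-5)·(-15) + 3·(-7) + (-5)·(-15); (-5)·(-15) + (-5)·(-7) + (-5)·(-15)) = (185, 129, 185)
w3 = Dw2 = (-2495, -1463, -2495)
Ratio at component: -2495 / 185 = -13.4865

-13.4865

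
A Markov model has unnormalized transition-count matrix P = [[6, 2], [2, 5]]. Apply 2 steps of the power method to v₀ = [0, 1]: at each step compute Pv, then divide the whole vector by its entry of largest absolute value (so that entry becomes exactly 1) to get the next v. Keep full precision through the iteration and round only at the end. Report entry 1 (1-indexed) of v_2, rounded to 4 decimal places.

Pv0 = (2.00000, 5.00000); divide by 5.00000 → v1 = (0.40000, 1.00000)
Pv1 = (4.40000, 5.80000); divide by 5.80000 → v2 = (0.75862, 1.00000)
Requested entry of v2: 22/29 = 0.7586

0.7586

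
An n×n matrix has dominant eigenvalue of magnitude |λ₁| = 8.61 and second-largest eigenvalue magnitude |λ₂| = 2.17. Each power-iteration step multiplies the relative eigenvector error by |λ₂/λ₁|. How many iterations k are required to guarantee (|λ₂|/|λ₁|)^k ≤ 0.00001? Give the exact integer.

|λ₂/λ₁| = 2.17/8.61 = 0.25203
Need k ≥ ln(0.00001) / ln(0.25203) = -11.5129 / -1.3782 ≈ 8.354
Smallest integer k satisfying the bound: 9

9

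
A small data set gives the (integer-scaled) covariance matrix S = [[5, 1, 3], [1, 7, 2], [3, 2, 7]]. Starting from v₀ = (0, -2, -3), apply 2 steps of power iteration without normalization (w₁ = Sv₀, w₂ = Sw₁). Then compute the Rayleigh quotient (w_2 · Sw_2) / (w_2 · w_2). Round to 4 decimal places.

10.5199

w1 = Sv₀ = (5·0 + 1·(-2) + 3·(-3); 1·0 + 7·(-2) + 2·(-3); 3·0 + 2·(-2) + 7·(-3)) = (-11, -20, -25)
w2 = Sw1 = (5·(-11) + 1·(-20) + 3·(-25); 1·(-11) + 7·(-20) + 2·(-25); 3·(-11) + 2·(-20) + 7·(-25)) = (-150, -201, -248)
Sw2 = (-1695, -2053, -2588)
w2·Sw2 = (-150)·(-1695) + (-201)·(-2053) + (-248)·(-2588) = 1308727; w2·w2 = (-150)·(-150) + (-201)·(-201) + (-248)·(-248) = 124405
λ ≈ 1308727/124405 = 10.5199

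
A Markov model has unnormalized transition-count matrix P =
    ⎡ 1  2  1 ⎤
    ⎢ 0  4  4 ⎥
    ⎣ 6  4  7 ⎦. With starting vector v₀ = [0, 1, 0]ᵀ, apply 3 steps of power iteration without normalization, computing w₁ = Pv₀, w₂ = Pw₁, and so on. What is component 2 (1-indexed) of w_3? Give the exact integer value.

w1 = Pv₀ = (1·0 + 2·1 + 1·0; 0·0 + 4·1 + 4·0; 6·0 + 4·1 + 7·0) = (2, 4, 4)
w2 = Pw1 = (1·2 + 2·4 + 1·4; 0·2 + 4·4 + 4·4; 6·2 + 4·4 + 7·4) = (14, 32, 56)
w3 = Pw2 = (134, 352, 604)
The requested component of w3 is 352.

352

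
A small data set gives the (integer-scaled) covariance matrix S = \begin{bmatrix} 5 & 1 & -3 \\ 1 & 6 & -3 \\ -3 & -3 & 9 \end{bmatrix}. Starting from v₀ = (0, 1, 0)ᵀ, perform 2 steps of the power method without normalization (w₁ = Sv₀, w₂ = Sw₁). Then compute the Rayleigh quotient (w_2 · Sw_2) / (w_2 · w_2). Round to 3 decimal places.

λ ≈ 11.676

w1 = Sv₀ = (5·0 + 1·1 + (-3)·0; 1·0 + 6·1 + (-3)·0; (-3)·0 + (-3)·1 + 9·0) = (1, 6, -3)
w2 = Sw1 = (5·1 + 1·6 + (-3)·(-3); 1·1 + 6·6 + (-3)·(-3); (-3)·1 + (-3)·6 + 9·(-3)) = (20, 46, -48)
Sw2 = (290, 440, -630)
w2·Sw2 = 20·290 + 46·440 + (-48)·(-630) = 56280; w2·w2 = 20·20 + 46·46 + (-48)·(-48) = 4820
λ ≈ 56280/4820 = 11.676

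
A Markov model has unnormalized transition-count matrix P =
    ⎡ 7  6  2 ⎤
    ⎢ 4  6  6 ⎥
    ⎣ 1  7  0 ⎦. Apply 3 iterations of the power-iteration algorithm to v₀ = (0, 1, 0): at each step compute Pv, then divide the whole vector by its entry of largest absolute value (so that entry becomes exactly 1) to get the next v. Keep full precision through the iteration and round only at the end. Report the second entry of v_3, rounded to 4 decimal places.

0.9379

Pv0 = (6.00000, 6.00000, 7.00000); divide by 7.00000 → v1 = (0.85714, 0.85714, 1.00000)
Pv1 = (13.14286, 14.57143, 6.85714); divide by 14.57143 → v2 = (0.90196, 1.00000, 0.47059)
Pv2 = (13.25490, 12.43137, 7.90196); divide by 13.25490 → v3 = (1.00000, 0.93787, 0.59615)
Requested entry of v3: 1268/1352 = 0.9379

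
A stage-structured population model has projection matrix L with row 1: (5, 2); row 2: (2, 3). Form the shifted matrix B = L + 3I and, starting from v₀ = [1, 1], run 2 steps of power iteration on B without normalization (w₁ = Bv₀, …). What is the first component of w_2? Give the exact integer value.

B = L + 3I has rows (8, 2); (2, 6)
w1 = Bv₀ = (8·1 + 2·1; 2·1 + 6·1) = (10, 8)
w2 = Bw1 = (8·10 + 2·8; 2·10 + 6·8) = (96, 68)
Requested component of w2: 96

96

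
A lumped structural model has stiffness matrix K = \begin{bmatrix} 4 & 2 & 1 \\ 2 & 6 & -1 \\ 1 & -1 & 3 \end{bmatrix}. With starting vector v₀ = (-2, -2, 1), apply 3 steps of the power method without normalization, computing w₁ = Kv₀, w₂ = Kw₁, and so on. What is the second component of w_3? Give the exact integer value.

-927

w1 = Kv₀ = (4·(-2) + 2·(-2) + 1·1; 2·(-2) + 6·(-2) + (-1)·1; 1·(-2) + (-1)·(-2) + 3·1) = (-11, -17, 3)
w2 = Kw1 = (4·(-11) + 2·(-17) + 1·3; 2·(-11) + 6·(-17) + (-1)·3; 1·(-11) + (-1)·(-17) + 3·3) = (-75, -127, 15)
w3 = Kw2 = (-539, -927, 97)
The requested component of w3 is -927.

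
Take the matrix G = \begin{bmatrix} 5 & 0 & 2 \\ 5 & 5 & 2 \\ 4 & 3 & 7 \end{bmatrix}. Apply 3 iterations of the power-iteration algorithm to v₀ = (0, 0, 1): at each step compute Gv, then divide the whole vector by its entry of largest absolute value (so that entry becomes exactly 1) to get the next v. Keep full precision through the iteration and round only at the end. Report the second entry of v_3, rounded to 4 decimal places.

Gv0 = (2.00000, 2.00000, 7.00000); divide by 7.00000 → v1 = (0.28571, 0.28571, 1.00000)
Gv1 = (3.42857, 4.85714, 9.00000); divide by 9.00000 → v2 = (0.38095, 0.53968, 1.00000)
Gv2 = (3.90476, 6.60317, 10.14286); divide by 10.14286 → v3 = (0.38498, 0.65102, 1.00000)
Requested entry of v3: 416/639 = 0.6510

0.6510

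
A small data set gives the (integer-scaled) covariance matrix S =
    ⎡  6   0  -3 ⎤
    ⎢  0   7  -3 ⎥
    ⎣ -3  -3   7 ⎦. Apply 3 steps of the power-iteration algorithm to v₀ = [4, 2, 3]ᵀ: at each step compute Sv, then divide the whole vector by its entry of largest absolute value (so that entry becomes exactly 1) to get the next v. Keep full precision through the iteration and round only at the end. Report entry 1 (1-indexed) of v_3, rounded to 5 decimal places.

1.00000

Sv0 = (15.000000, 5.000000, 3.000000); divide by 15.000000 → v1 = (1.000000, 0.333333, 0.200000)
Sv1 = (5.400000, 1.733333, -2.600000); divide by 5.400000 → v2 = (1.000000, 0.320988, -0.481481)
Sv2 = (7.444444, 3.691358, -7.333333); divide by 7.444444 → v3 = (1.000000, 0.495854, -0.985075)
Requested entry of v3: 603/603 = 1.00000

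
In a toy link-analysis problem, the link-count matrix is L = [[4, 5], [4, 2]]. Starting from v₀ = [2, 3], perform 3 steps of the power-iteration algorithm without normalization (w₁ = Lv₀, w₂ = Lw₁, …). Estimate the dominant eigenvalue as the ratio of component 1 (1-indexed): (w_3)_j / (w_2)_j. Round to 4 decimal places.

w1 = Lv₀ = (23, 14)
w2 = Lw1 = (162, 120)
w3 = Lw2 = (1248, 888)
Ratio at component: 1248 / 162 = 7.7037

λ ≈ 7.7037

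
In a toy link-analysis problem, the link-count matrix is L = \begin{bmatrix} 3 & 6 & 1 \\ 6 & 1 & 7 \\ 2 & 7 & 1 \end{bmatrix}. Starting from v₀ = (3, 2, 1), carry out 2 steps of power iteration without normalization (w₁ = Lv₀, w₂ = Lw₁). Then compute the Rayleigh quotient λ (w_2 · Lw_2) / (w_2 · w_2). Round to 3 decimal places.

w1 = Lv₀ = (3·3 + 6·2 + 1·1; 6·3 + 1·2 + 7·1; 2·3 + 7·2 + 1·1) = (22, 27, 21)
w2 = Lw1 = (3·22 + 6·27 + 1·21; 6·22 + 1·27 + 7·21; 2·22 + 7·27 + 1·21) = (249, 306, 254)
Lw2 = (2837, 3578, 2894)
w2·Lw2 = 249·2837 + 306·3578 + 254·2894 = 2536357; w2·w2 = 249·249 + 306·306 + 254·254 = 220153
λ ≈ 2536357/220153 = 11.521

λ ≈ 11.521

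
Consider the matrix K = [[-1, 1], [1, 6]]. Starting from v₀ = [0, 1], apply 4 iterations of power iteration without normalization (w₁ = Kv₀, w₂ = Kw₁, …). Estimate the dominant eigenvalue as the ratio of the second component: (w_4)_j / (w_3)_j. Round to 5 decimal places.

6.14097

w1 = Kv₀ = (1, 6)
w2 = Kw1 = (5, 37)
w3 = Kw2 = (32, 227)
w4 = Kw3 = (195, 1394)
Ratio at component: 1394 / 227 = 6.14097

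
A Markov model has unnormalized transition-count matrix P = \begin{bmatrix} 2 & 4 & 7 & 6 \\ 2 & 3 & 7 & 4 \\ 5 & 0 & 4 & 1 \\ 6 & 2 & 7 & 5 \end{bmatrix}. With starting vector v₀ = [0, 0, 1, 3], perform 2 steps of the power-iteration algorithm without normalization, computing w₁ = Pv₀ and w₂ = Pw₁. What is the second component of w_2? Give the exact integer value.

w1 = Pv₀ = (2·0 + 4·0 + 7·1 + 6·3; 2·0 + 3·0 + 7·1 + 4·3; 5·0 + 0·0 + 4·1 + 1·3; 6·0 + 2·0 + 7·1 + 5·3) = (25, 19, 7, 22)
w2 = Pw1 = (2·25 + 4·19 + 7·7 + 6·22; 2·25 + 3·19 + 7·7 + 4·22; 5·25 + 0·19 + 4·7 + 1·22; 6·25 + 2·19 + 7·7 + 5·22) = (307, 244, 175, 347)
The requested component of w2 is 244.

244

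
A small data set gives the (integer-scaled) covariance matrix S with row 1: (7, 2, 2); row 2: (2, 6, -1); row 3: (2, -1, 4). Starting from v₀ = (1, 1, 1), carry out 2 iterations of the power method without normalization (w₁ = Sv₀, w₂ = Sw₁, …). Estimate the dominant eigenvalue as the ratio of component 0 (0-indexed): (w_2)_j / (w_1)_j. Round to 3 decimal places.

λ ≈ 9.182

w1 = Sv₀ = (11, 7, 5)
w2 = Sw1 = (101, 59, 35)
Ratio at component: 101 / 11 = 9.182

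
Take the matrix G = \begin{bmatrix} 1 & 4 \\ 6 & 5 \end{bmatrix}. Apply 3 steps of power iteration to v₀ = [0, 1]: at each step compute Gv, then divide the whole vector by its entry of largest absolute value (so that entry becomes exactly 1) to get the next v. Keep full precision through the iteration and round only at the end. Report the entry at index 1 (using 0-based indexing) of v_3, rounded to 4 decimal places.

1.0000

Gv0 = (4.00000, 5.00000); divide by 5.00000 → v1 = (0.80000, 1.00000)
Gv1 = (4.80000, 9.80000); divide by 9.80000 → v2 = (0.48980, 1.00000)
Gv2 = (4.48980, 7.93878); divide by 7.93878 → v3 = (0.56555, 1.00000)
Requested entry of v3: 389/389 = 1.0000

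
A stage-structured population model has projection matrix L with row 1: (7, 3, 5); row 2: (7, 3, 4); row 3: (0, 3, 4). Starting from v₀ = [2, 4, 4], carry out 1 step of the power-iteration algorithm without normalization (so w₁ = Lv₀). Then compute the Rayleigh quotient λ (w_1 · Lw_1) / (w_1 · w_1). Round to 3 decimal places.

w1 = Lv₀ = (7·2 + 3·4 + 5·4; 7·2 + 3·4 + 4·4; 0·2 + 3·4 + 4·4) = (46, 42, 28)
Lw1 = (588, 560, 238)
w1·Lw1 = 46·588 + 42·560 + 28·238 = 57232; w1·w1 = 46·46 + 42·42 + 28·28 = 4664
λ ≈ 57232/4664 = 12.271

12.271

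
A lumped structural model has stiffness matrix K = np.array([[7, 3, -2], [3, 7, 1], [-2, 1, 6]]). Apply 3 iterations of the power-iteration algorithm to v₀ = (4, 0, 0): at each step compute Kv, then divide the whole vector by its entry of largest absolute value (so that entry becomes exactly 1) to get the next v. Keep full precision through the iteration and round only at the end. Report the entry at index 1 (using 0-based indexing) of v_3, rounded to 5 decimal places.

0.73833

Kv0 = (28.000000, 12.000000, -8.000000); divide by 28.000000 → v1 = (1.000000, 0.428571, -0.285714)
Kv1 = (8.857143, 5.714286, -3.285714); divide by 8.857143 → v2 = (1.000000, 0.645161, -0.370968)
Kv2 = (9.677419, 7.145161, -3.580645); divide by 9.677419 → v3 = (1.000000, 0.738333, -0.370000)
Requested entry of v3: 1772/2400 = 0.73833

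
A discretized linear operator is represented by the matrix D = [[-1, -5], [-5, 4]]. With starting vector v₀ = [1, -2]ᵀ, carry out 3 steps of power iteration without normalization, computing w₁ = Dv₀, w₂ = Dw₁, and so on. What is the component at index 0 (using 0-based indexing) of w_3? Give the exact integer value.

429

w1 = Dv₀ = (9, -13)
w2 = Dw1 = (56, -97)
w3 = Dw2 = (429, -668)
The requested component of w3 is 429.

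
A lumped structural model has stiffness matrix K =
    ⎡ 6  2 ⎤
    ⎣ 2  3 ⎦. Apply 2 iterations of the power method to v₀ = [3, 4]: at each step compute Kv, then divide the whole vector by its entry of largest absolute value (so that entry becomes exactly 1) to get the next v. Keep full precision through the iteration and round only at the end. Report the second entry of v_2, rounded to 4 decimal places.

Kv0 = (26.00000, 18.00000); divide by 26.00000 → v1 = (1.00000, 0.69231)
Kv1 = (7.38462, 4.07692); divide by 7.38462 → v2 = (1.00000, 0.55208)
Requested entry of v2: 106/192 = 0.5521

0.5521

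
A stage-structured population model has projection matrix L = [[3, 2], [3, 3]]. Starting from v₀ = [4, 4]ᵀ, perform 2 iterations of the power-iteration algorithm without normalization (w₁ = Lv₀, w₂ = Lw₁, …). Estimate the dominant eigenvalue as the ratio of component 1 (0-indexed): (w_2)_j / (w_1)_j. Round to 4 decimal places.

w1 = Lv₀ = (3·4 + 2·4; 3·4 + 3·4) = (20, 24)
w2 = Lw1 = (3·20 + 2·24; 3·20 + 3·24) = (108, 132)
Ratio at component: 132 / 24 = 5.5000

5.5000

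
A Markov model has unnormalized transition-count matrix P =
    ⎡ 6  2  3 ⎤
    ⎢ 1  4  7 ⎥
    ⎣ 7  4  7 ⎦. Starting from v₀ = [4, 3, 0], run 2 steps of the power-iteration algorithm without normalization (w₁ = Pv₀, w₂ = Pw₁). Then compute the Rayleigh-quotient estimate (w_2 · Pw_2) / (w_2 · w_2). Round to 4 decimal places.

w1 = Pv₀ = (6·4 + 2·3 + 3·0; 1·4 + 4·3 + 7·0; 7·4 + 4·3 + 7·0) = (30, 16, 40)
w2 = Pw1 = (6·30 + 2·16 + 3·40; 1·30 + 4·16 + 7·40; 7·30 + 4·16 + 7·40) = (332, 374, 554)
Pw2 = (4402, 5706, 7698)
w2·Pw2 = 332·4402 + 374·5706 + 554·7698 = 7860200; w2·w2 = 332·332 + 374·374 + 554·554 = 557016
λ ≈ 7860200/557016 = 14.1113

λ ≈ 14.1113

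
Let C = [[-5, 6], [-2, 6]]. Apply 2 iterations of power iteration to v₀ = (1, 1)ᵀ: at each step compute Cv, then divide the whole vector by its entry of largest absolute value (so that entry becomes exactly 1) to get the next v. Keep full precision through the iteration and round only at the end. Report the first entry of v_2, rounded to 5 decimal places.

Cv0 = (1.000000, 4.000000); divide by 4.000000 → v1 = (0.250000, 1.000000)
Cv1 = (4.750000, 5.500000); divide by 5.500000 → v2 = (0.863636, 1.000000)
Requested entry of v2: 19/22 = 0.86364

0.86364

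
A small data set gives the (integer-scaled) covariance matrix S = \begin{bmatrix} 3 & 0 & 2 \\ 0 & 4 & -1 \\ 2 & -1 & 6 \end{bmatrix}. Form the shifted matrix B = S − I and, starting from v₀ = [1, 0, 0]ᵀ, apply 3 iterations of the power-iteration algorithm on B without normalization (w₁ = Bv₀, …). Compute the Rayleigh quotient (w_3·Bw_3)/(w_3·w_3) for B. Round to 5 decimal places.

B = S − I has rows (2, 0, 2); (0, 3, -1); (2, -1, 5)
w1 = Bv₀ = (2·1 + 0·0 + 2·0; 0·1 + 3·0 + (-1)·0; 2·1 + (-1)·0 + 5·0) = (2, 0, 2)
w2 = Bw1 = (2·2 + 0·0 + 2·2; 0·2 + 3·0 + (-1)·2; 2·2 + (-1)·0 + 5·2) = (8, -2, 14)
w3 = Bw2 = (44, -20, 88)
Bw3 = (264, -148, 548)
w3·Bw3 = 62800; w3·w3 = 10080; μ ≈ 62800/10080 = 6.23016

6.23016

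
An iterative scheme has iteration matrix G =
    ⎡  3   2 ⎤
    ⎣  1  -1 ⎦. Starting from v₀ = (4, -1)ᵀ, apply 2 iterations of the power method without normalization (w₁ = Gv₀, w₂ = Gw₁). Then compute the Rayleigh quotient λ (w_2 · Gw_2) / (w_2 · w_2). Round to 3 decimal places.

3.308

w1 = Gv₀ = (3·4 + 2·(-1); 1·4 + (-1)·(-1)) = (10, 5)
w2 = Gw1 = (3·10 + 2·5; 1·10 + (-1)·5) = (40, 5)
Gw2 = (130, 35)
w2·Gw2 = 40·130 + 5·35 = 5375; w2·w2 = 40·40 + 5·5 = 1625
λ ≈ 5375/1625 = 3.308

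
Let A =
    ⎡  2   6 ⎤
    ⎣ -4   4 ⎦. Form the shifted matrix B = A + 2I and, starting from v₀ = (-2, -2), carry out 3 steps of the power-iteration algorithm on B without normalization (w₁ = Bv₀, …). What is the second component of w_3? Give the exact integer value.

B = A + 2I has rows (4, 6); (-4, 6)
w1 = Bv₀ = (-20, -4)
w2 = Bw1 = (-104, 56)
w3 = Bw2 = (-80, 752)
Requested component of w3: 752

752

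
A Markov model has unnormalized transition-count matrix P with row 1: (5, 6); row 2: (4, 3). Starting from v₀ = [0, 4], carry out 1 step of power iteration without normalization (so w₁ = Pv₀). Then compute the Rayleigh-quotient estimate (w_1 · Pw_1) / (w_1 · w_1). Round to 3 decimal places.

w1 = Pv₀ = (5·0 + 6·4; 4·0 + 3·4) = (24, 12)
Pw1 = (192, 132)
w1·Pw1 = 24·192 + 12·132 = 6192; w1·w1 = 24·24 + 12·12 = 720
λ ≈ 6192/720 = 8.600

λ ≈ 8.600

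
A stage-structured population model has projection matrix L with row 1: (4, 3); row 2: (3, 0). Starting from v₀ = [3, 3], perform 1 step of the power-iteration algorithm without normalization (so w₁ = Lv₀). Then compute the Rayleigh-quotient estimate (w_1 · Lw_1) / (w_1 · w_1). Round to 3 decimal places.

w1 = Lv₀ = (4·3 + 3·3; 3·3 + 0·3) = (21, 9)
Lw1 = (111, 63)
w1·Lw1 = 21·111 + 9·63 = 2898; w1·w1 = 21·21 + 9·9 = 522
λ ≈ 2898/522 = 5.552

5.552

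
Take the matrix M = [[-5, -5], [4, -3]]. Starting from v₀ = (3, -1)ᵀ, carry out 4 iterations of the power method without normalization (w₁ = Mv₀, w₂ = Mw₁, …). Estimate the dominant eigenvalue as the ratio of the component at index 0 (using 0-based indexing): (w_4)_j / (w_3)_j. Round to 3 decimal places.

-6.409

w1 = Mv₀ = ((-5)·3 + (-5)·(-1); 4·3 + (-3)·(-1)) = (-10, 15)
w2 = Mw1 = ((-5)·(-10) + (-5)·15; 4·(-10) + (-3)·15) = (-25, -85)
w3 = Mw2 = (550, 155)
w4 = Mw3 = (-3525, 1735)
Ratio at component: -3525 / 550 = -6.409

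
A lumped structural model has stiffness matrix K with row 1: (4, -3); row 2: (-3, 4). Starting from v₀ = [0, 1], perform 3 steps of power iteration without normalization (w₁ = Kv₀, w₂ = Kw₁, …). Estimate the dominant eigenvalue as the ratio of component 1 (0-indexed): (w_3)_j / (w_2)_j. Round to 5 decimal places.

w1 = Kv₀ = (-3, 4)
w2 = Kw1 = (-24, 25)
w3 = Kw2 = (-171, 172)
Ratio at component: 172 / 25 = 6.88000

λ ≈ 6.88000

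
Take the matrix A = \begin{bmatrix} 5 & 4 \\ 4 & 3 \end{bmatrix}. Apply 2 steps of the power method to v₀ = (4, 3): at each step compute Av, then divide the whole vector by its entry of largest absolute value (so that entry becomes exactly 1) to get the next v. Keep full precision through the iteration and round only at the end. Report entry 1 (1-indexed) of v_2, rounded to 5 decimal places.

Av0 = (32.000000, 25.000000); divide by 32.000000 → v1 = (1.000000, 0.781250)
Av1 = (8.125000, 6.343750); divide by 8.125000 → v2 = (1.000000, 0.780769)
Requested entry of v2: 260/260 = 1.00000

1.00000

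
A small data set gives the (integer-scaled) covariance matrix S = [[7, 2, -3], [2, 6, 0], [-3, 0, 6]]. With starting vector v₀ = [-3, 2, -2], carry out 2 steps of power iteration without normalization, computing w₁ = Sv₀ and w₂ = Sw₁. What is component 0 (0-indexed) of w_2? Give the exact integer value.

w1 = Sv₀ = (7·(-3) + 2·2 + (-3)·(-2); 2·(-3) + 6·2 + 0·(-2); (-3)·(-3) + 0·2 + 6·(-2)) = (-11, 6, -3)
w2 = Sw1 = (7·(-11) + 2·6 + (-3)·(-3); 2·(-11) + 6·6 + 0·(-3); (-3)·(-11) + 0·6 + 6·(-3)) = (-56, 14, 15)
The requested component of w2 is -56.

-56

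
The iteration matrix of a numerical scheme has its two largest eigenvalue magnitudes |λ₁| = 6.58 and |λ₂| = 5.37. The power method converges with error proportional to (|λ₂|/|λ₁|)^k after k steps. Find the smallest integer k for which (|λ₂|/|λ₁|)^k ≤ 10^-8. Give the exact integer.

91

|λ₂/λ₁| = 5.37/6.58 = 0.81611
Need k ≥ ln(10^-8) / ln(0.81611) = -18.4207 / -0.2032 ≈ 90.650
Smallest integer k satisfying the bound: 91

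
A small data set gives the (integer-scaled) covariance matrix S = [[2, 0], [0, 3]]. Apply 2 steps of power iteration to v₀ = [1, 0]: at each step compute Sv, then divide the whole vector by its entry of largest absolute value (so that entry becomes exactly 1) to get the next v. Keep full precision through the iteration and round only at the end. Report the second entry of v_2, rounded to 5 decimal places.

Sv0 = (2.000000, 0.000000); divide by 2.000000 → v1 = (1.000000, 0.000000)
Sv1 = (2.000000, 0.000000); divide by 2.000000 → v2 = (1.000000, 0.000000)
Requested entry of v2: 0/4 = 0.00000

0.00000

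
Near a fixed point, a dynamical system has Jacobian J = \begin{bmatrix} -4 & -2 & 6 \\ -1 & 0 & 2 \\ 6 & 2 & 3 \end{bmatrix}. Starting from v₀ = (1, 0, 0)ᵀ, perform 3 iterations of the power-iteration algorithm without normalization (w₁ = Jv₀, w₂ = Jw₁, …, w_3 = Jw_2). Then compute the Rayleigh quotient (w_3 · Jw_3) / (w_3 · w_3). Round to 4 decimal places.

w1 = Jv₀ = (-4, -1, 6)
w2 = Jw1 = (54, 16, -8)
w3 = Jw2 = (-296, -70, 332)
Jw3 = (3316, 960, -920)
w3·Jw3 = (-296)·3316 + (-70)·960 + 332·(-920) = -1354176; w3·w3 = (-296)·(-296) + (-70)·(-70) + 332·332 = 202740
λ ≈ -1354176/202740 = -6.6794

λ ≈ -6.6794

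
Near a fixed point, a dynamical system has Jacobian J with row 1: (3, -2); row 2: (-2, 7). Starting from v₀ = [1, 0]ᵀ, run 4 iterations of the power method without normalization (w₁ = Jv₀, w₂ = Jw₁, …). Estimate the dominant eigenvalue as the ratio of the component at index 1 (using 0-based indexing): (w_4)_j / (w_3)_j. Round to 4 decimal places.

7.9518

w1 = Jv₀ = (3·1 + (-2)·0; (-2)·1 + 7·0) = (3, -2)
w2 = Jw1 = (3·3 + (-2)·(-2); (-2)·3 + 7·(-2)) = (13, -20)
w3 = Jw2 = (79, -166)
w4 = Jw3 = (569, -1320)
Ratio at component: -1320 / -166 = 7.9518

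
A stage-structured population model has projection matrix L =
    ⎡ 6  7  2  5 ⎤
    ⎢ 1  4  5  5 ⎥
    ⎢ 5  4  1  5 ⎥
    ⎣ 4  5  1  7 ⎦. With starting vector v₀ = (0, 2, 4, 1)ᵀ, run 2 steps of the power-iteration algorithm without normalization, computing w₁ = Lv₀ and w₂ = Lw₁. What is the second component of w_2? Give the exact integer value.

w1 = Lv₀ = (6·0 + 7·2 + 2·4 + 5·1; 1·0 + 4·2 + 5·4 + 5·1; 5·0 + 4·2 + 1·4 + 5·1; 4·0 + 5·2 + 1·4 + 7·1) = (27, 33, 17, 21)
w2 = Lw1 = (6·27 + 7·33 + 2·17 + 5·21; 1·27 + 4·33 + 5·17 + 5·21; 5·27 + 4·33 + 1·17 + 5·21; 4·27 + 5·33 + 1·17 + 7·21) = (532, 349, 389, 437)
The requested component of w2 is 349.

349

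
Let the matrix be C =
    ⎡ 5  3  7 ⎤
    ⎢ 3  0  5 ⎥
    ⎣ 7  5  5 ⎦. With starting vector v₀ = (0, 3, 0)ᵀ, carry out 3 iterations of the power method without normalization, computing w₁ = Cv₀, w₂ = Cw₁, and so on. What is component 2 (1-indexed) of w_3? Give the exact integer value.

1140

w1 = Cv₀ = (9, 0, 15)
w2 = Cw1 = (150, 102, 138)
w3 = Cw2 = (2022, 1140, 2250)
The requested component of w3 is 1140.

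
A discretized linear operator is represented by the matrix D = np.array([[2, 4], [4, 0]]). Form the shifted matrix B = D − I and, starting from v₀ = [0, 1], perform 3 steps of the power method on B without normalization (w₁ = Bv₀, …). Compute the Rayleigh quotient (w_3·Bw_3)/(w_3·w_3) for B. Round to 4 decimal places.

-1.0000

B = D − I has rows (1, 4); (4, -1)
w1 = Bv₀ = (1·0 + 4·1; 4·0 + (-1)·1) = (4, -1)
w2 = Bw1 = (1·4 + 4·(-1); 4·4 + (-1)·(-1)) = (0, 17)
w3 = Bw2 = (68, -17)
Bw3 = (0, 289)
w3·Bw3 = -4913; w3·w3 = 4913; μ ≈ -4913/4913 = -1.0000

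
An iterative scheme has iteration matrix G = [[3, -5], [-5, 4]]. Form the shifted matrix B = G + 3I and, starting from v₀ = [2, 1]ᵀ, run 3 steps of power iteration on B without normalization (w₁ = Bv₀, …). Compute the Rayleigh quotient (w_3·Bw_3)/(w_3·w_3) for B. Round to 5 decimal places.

11.52437

B = G + 3I has rows (6, -5); (-5, 7)
w1 = Bv₀ = (6·2 + (-5)·1; (-5)·2 + 7·1) = (7, -3)
w2 = Bw1 = (6·7 + (-5)·(-3); (-5)·7 + 7·(-3)) = (57, -56)
w3 = Bw2 = (622, -677)
Bw3 = (7117, -7849)
w3·Bw3 = 9740547; w3·w3 = 845213; μ ≈ 9740547/845213 = 11.52437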